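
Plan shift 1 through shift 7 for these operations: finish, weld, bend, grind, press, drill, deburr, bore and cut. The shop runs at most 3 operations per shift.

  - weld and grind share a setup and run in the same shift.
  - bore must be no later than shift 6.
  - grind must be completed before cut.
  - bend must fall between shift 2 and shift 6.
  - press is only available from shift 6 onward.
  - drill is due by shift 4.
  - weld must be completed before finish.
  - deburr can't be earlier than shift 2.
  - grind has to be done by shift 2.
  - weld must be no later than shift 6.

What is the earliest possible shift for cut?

shift 2

Precedence pushes cut to at least shift 2.
cut at shift 2 is achievable: weld -> shift 1, cut -> shift 2, press -> shift 6, finish -> shift 3, bore -> shift 3, bend -> shift 2, drill -> shift 1, deburr -> shift 2, grind -> shift 1.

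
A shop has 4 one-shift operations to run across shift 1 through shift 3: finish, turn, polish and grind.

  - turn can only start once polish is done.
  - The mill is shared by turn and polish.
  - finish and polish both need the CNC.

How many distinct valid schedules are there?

Splitting on finish: it can be shift 1 (3), shift 2 (6), shift 3 (9). Listing each branch's schedules as (turn, polish, grind) by shift number:
finish=shift 1: (3,2,1) (3,2,2) (3,2,3) — 3.
finish=shift 2: (2,1,1) (2,1,2) (2,1,3) (3,1,1) (3,1,2) (3,1,3) — 6.
finish=shift 3: (2,1,1) (2,1,2) (2,1,3) (3,1,1) (3,1,2) (3,1,3) (3,2,1) (3,2,2) (3,2,3) — 9.
Summing: 3 + 6 + 9 = 18.

18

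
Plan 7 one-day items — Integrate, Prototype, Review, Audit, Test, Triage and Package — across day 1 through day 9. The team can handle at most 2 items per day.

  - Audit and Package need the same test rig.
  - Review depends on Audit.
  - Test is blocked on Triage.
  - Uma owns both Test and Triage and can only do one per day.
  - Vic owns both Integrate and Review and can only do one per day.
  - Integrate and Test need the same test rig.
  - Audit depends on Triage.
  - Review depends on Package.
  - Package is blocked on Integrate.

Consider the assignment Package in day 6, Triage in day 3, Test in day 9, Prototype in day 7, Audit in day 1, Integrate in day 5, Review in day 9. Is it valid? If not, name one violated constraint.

The team can handle at most 2 items per day — holds.
Review depends on Package — holds.
Package is blocked on Integrate — holds.
Review depends on Audit — holds.
Uma owns both Test and Triage and can only do one per day — holds.
Audit depends on Triage — violated.
Test is blocked on Triage — holds.
Audit and Package need the same test rig — holds.
Vic owns both Integrate and Review and can only do one per day — holds.
Integrate and Test need the same test rig — holds.

No — it violates: Audit depends on Triage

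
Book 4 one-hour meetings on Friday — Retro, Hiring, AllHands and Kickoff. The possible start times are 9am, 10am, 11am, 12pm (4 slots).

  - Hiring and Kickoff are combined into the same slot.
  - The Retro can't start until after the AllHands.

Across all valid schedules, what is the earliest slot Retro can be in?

Precedence pushes Retro to at least 10am.
Retro at 10am is achievable: Kickoff -> 9am; Hiring -> 9am; AllHands -> 9am; Retro -> 10am.

10am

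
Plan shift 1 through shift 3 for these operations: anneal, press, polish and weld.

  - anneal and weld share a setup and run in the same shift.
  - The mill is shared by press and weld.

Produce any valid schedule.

weld -> shift 1, anneal -> shift 1, press -> shift 2, polish -> shift 1

Checking: press(shift 2) != weld(shift 1); anneal = weld = shift 1.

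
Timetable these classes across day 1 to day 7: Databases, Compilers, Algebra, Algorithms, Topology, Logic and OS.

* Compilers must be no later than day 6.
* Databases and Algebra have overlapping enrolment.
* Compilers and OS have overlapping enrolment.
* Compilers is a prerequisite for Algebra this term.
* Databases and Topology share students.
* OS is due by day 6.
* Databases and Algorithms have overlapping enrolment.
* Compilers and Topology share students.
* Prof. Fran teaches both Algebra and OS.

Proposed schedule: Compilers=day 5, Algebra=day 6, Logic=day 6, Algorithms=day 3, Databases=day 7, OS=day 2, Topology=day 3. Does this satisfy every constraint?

Yes

Databases and Algebra have overlapping enrolment — holds.
Databases and Topology share students — holds.
Prof. Fran teaches both Algebra and OS — holds.
Compilers and OS have overlapping enrolment — holds.
Databases and Algorithms have overlapping enrolment — holds.
Compilers must be no later than day 6 — holds.
Compilers and Topology share students — holds.
Compilers is a prerequisite for Algebra this term — holds.
OS is due by day 6 — holds.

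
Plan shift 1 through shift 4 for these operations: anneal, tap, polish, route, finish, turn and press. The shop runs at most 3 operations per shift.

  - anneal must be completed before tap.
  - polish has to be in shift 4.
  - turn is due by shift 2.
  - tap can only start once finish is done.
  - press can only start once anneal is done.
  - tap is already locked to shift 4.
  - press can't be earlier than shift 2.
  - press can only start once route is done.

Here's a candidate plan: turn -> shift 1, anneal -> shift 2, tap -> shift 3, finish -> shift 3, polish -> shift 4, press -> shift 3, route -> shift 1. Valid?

press can only start once route is done — holds.
The shop runs at most 3 operations per shift — holds.
tap can only start once finish is done — violated.
press can't be earlier than shift 2 — holds.
tap is already locked to shift 4 — violated.
anneal must be completed before tap — holds.
turn is due by shift 2 — holds.
press can only start once anneal is done — holds.
polish has to be in shift 4 — holds.

No. tap is already locked to shift 4 is not satisfied.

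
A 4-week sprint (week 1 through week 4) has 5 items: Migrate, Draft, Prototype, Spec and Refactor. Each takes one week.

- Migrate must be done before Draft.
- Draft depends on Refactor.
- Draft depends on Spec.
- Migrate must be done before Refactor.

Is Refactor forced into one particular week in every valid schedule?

Refactor can be week 2 (e.g. Prototype=week 1; Spec=week 1; Migrate=week 1; Refactor=week 2; Draft=week 3) or week 3 (e.g. Refactor -> week 3, Prototype -> week 1, Migrate -> week 1, Spec -> week 1, Draft -> week 4).

No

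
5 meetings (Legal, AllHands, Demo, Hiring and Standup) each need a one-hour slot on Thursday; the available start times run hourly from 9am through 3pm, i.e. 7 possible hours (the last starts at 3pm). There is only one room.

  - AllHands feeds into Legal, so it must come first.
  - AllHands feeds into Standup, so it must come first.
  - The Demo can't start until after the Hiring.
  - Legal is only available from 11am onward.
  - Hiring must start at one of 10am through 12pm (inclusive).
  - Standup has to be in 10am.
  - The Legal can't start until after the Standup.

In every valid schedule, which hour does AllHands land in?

Downstream work caps AllHands at 9am.
So AllHands is pinned to 9am.

9am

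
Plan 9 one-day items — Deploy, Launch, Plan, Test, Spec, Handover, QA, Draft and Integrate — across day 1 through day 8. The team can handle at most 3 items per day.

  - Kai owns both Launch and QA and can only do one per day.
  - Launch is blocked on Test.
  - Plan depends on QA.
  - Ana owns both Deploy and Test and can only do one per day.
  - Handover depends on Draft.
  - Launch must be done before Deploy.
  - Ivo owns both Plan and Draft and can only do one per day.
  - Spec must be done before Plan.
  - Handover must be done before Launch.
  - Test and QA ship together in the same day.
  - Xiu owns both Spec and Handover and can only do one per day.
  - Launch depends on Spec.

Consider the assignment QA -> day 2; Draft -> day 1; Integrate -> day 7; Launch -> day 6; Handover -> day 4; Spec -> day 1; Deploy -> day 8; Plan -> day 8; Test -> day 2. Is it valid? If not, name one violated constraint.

Yes

Spec must be done before Plan — holds.
Launch is blocked on Test — holds.
Handover must be done before Launch — holds.
Launch must be done before Deploy — holds.
The team can handle at most 3 items per day — holds.
Plan depends on QA — holds.
Handover depends on Draft — holds.
Ana owns both Deploy and Test and can only do one per day — holds.
Launch depends on Spec — holds.
Ivo owns both Plan and Draft and can only do one per day — holds.
Xiu owns both Spec and Handover and can only do one per day — holds.
Kai owns both Launch and QA and can only do one per day — holds.
Test and QA ship together in the same day — holds.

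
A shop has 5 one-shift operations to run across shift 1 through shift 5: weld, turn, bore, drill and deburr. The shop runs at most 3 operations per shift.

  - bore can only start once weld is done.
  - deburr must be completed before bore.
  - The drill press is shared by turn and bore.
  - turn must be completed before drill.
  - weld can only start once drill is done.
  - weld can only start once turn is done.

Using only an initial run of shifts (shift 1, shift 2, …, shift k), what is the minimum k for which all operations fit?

The precedence chain requires at least 4 distinct shifts.
With at most 3 per shift and 5 operations, at least 2 shifts are needed.
4 works (last occupied shift: shift 4): for example weld -> shift 3; bore -> shift 4; drill -> shift 2; deburr -> shift 1; turn -> shift 1.

4 shifts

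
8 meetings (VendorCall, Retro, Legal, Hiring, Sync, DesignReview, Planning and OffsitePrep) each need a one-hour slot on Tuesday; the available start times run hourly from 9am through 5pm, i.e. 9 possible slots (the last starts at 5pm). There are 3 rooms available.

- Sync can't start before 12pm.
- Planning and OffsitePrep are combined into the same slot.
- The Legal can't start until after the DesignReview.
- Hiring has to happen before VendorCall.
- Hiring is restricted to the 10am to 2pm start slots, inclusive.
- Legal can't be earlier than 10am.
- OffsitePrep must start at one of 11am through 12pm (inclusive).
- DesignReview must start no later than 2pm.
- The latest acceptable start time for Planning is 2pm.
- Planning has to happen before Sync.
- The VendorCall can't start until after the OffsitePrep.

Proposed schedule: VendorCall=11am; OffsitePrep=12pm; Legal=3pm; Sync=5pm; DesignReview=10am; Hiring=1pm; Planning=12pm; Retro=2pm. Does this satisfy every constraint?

OffsitePrep must start at one of 11am through 12pm (inclusive) — holds.
Hiring has to happen before VendorCall — violated.
Sync can't start before 12pm — holds.
There are 3 rooms available — holds.
The latest acceptable start time for Planning is 2pm — holds.
Planning has to happen before Sync — holds.
DesignReview must start no later than 2pm — holds.
The VendorCall can't start until after the OffsitePrep — violated.
Legal can't be earlier than 10am — holds.
The Legal can't start until after the DesignReview — holds.
Planning and OffsitePrep are combined into the same slot — holds.
Hiring is restricted to the 10am to 2pm start slots, inclusive — holds.

No. Hiring has to happen before VendorCall is not satisfied.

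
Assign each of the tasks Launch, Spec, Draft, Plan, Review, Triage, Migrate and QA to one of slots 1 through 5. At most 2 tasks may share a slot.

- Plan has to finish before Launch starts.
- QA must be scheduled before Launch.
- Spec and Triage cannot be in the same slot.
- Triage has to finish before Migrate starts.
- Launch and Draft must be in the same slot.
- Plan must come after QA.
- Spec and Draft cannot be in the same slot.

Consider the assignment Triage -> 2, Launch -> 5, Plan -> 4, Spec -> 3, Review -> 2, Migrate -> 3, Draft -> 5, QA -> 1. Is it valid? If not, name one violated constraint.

Yes, all constraints hold

Plan has to finish before Launch starts — holds.
At most 2 tasks may share a slot — holds.
Spec and Draft cannot be in the same slot — holds.
Plan must come after QA — holds.
Launch and Draft must be in the same slot — holds.
Triage has to finish before Migrate starts — holds.
QA must be scheduled before Launch — holds.
Spec and Triage cannot be in the same slot — holds.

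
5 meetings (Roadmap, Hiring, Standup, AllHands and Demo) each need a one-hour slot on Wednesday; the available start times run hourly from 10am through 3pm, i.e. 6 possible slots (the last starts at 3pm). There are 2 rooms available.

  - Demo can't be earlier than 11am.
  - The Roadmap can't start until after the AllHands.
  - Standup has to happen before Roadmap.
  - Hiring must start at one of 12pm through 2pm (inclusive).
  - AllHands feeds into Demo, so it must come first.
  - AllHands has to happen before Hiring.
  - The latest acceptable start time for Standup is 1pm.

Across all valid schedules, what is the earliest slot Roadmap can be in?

Precedence pushes Roadmap to at least 11am.
Roadmap at 11am is achievable: Hiring -> 12pm; Standup -> 10am; Roadmap -> 11am; AllHands -> 10am; Demo -> 11am.

11am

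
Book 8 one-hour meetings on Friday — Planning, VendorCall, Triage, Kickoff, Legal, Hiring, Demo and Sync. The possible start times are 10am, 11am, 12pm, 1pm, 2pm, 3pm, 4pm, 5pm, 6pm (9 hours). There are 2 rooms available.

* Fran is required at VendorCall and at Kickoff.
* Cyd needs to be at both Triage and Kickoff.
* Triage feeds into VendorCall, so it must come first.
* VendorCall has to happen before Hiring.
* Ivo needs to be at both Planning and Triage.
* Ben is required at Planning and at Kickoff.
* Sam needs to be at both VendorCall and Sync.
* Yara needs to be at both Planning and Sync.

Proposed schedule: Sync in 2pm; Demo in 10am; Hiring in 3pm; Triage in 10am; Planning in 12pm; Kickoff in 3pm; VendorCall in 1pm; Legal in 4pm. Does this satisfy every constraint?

Valid

There are 2 rooms available — holds.
Fran is required at VendorCall and at Kickoff — holds.
Cyd needs to be at both Triage and Kickoff — holds.
Ben is required at Planning and at Kickoff — holds.
Sam needs to be at both VendorCall and Sync — holds.
VendorCall has to happen before Hiring — holds.
Triage feeds into VendorCall, so it must come first — holds.
Yara needs to be at both Planning and Sync — holds.
Ivo needs to be at both Planning and Triage — holds.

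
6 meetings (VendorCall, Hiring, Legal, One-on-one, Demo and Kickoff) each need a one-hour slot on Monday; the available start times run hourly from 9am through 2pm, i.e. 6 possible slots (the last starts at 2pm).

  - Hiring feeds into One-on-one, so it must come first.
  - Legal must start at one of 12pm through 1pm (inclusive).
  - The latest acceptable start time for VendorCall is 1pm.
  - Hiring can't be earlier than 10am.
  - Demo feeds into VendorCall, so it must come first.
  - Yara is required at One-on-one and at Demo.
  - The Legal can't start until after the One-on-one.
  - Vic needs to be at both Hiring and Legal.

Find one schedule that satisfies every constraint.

Kickoff in 9am, Demo in 9am, VendorCall in 10am, Legal in 12pm, One-on-one in 11am, Hiring in 10am

Checking: One-on-one(11am) before Legal(12pm); Demo(9am) before VendorCall(10am); Hiring(10am) before One-on-one(11am); One-on-one(11am) != Demo(9am); Hiring(10am) != Legal(12pm); VendorCall=10am in [9am,1pm]; Hiring=10am in [10am,2pm]; Legal=12pm in [12pm,1pm].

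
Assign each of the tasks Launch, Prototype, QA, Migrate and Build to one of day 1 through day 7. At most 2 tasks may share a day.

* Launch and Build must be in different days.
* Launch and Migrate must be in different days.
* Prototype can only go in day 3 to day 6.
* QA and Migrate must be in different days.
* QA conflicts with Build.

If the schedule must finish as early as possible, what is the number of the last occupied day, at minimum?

day 3

With at most 2 per day and 5 tasks, at least 3 days are needed.
Prototype can't be placed before day 3, so the schedule must run through at least day 3.
3 works (last occupied day: day 3): for example Launch=day 1, Migrate=day 2, Build=day 2, QA=day 1, Prototype=day 3.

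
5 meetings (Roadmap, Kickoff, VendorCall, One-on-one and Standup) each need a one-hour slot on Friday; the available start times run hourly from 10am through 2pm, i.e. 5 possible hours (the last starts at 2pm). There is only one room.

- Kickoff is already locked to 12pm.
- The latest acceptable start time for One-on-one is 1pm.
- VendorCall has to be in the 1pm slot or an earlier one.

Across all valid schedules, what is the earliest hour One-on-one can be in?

One-on-one's own window allows nothing later than 1pm.
One-on-one at 10am is achievable: Standup -> 2pm; Kickoff -> 12pm; One-on-one -> 10am; Roadmap -> 1pm; VendorCall -> 11am.

10am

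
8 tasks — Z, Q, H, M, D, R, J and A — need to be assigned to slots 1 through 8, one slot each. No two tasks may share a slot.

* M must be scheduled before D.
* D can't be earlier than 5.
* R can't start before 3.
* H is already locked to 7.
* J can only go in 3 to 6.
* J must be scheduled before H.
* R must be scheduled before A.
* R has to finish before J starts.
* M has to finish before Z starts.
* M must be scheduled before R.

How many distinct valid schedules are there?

54

Splitting on M: it can be 1 (36), 2 (18). Listing each branch's schedules as (Z, Q, H, D, R, J, A):
M=1: (2,3,7,5,4,6,8) (2,3,7,6,4,5,8) (2,3,7,8,4,5,6) (2,3,7,8,4,6,5) (2,4,7,5,3,6,8) (2,4,7,6,3,5,8) (2,4,7,8,3,5,6) (2,4,7,8,3,6,5) (2,5,7,6,3,4,8) (2,5,7,8,3,4,6) (2,5,7,8,3,6,4) (2,6,7,5,3,4,8) (2,6,7,8,3,4,5) (2,6,7,8,3,5,4) (2,8,7,5,3,4,6) (2,8,7,5,3,6,4) (2,8,7,6,3,4,5) (2,8,7,6,3,5,4) (3,2,7,5,4,6,8) (3,2,7,6,4,5,8) (3,2,7,8,4,5,6) (3,2,7,8,4,6,5) (4,2,7,5,3,6,8) (4,2,7,6,3,5,8) (4,2,7,8,3,5,6) (4,2,7,8,3,6,5) (5,2,7,6,3,4,8) (5,2,7,8,3,4,6) (5,2,7,8,3,6,4) (6,2,7,5,3,4,8) (6,2,7,8,3,4,5) (6,2,7,8,3,5,4) (8,2,7,5,3,4,6) (8,2,7,5,3,6,4) (8,2,7,6,3,4,5) (8,2,7,6,3,5,4) — 36.
M=2: (3,1,7,5,4,6,8) (3,1,7,6,4,5,8) (3,1,7,8,4,5,6) (3,1,7,8,4,6,5) (4,1,7,5,3,6,8) (4,1,7,6,3,5,8) (4,1,7,8,3,5,6) (4,1,7,8,3,6,5) (5,1,7,6,3,4,8) (5,1,7,8,3,4,6) (5,1,7,8,3,6,4) (6,1,7,5,3,4,8) (6,1,7,8,3,4,5) (6,1,7,8,3,5,4) (8,1,7,5,3,4,6) (8,1,7,5,3,6,4) (8,1,7,6,3,4,5) (8,1,7,6,3,5,4) — 18.
Summing: 36 + 18 = 54.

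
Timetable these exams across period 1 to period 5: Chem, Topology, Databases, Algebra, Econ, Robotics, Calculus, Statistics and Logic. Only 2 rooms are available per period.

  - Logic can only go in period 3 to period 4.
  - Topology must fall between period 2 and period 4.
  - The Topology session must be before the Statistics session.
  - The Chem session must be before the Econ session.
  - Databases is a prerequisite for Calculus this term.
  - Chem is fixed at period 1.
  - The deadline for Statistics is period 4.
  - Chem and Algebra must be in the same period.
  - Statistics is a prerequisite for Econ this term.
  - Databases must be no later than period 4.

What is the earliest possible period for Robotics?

Robotics at period 2 is achievable: Databases -> period 4, Statistics -> period 3, Chem -> period 1, Logic -> period 3, Robotics -> period 2, Topology -> period 2, Algebra -> period 1, Calculus -> period 5, Econ -> period 4.
Nothing earlier works — the capacity limit rule out every period before period 2.

period 2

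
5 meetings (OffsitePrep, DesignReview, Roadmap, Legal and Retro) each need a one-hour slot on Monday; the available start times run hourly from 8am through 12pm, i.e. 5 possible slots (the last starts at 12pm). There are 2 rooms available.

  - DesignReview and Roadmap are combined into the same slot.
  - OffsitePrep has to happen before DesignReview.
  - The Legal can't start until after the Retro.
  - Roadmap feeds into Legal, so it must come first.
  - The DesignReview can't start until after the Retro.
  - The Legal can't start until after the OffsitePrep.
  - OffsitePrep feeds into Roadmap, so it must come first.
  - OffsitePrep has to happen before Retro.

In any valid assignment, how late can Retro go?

Precedence pushes Retro to at least 9am; downstream work caps Retro at 10am.
Retro at 10am is achievable: DesignReview in 11am, Roadmap in 11am, OffsitePrep in 8am, Retro in 10am, Legal in 12pm.

10am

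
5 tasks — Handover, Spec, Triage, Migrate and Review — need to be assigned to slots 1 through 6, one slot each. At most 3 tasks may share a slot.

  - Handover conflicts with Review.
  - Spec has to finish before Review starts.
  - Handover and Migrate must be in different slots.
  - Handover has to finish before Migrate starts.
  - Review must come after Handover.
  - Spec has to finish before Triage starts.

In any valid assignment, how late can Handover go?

5

Downstream work caps Handover at 5.
Handover at 5 is achievable: Review=6, Triage=2, Migrate=6, Spec=1, Handover=5.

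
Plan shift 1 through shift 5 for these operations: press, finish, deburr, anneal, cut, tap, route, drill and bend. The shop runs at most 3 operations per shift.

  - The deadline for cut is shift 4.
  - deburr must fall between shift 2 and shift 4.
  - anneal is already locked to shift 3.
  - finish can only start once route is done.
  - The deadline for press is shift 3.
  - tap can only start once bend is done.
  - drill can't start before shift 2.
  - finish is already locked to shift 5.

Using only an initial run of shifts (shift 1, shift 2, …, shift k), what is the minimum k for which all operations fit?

5 shifts

The precedence chain requires at least 2 distinct shifts.
With at most 3 per shift and 9 operations, at least 3 shifts are needed.
finish can't be placed before shift 5, so the schedule must run through at least shift 5.
5 works (last occupied shift: shift 5): for example tap in shift 2; cut in shift 1; route in shift 3; bend in shift 1; finish in shift 5; deburr in shift 2; drill in shift 2; anneal in shift 3; press in shift 1.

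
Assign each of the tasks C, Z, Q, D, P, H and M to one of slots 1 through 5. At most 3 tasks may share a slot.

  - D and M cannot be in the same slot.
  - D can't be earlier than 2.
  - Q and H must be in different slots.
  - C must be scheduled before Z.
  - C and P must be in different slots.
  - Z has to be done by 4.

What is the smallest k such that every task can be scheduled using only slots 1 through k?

The precedence chain requires at least 2 distinct slots.
With at most 3 per slot and 7 tasks, at least 3 slots are needed.
3 works (last occupied slot: 3): for example C in 1, D in 2, Q in 1, Z in 2, H in 3, M in 1, P in 2.

3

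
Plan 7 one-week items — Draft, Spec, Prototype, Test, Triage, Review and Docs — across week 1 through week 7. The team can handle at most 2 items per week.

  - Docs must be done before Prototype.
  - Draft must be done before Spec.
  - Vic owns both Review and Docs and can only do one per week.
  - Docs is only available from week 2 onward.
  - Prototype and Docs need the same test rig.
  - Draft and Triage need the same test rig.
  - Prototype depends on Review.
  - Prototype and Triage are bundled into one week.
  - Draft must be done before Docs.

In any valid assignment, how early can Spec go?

week 2

Precedence pushes Spec to at least week 2.
Spec at week 2 is achievable: Draft in week 1; Triage in week 3; Spec in week 2; Docs in week 2; Test in week 4; Review in week 1; Prototype in week 3.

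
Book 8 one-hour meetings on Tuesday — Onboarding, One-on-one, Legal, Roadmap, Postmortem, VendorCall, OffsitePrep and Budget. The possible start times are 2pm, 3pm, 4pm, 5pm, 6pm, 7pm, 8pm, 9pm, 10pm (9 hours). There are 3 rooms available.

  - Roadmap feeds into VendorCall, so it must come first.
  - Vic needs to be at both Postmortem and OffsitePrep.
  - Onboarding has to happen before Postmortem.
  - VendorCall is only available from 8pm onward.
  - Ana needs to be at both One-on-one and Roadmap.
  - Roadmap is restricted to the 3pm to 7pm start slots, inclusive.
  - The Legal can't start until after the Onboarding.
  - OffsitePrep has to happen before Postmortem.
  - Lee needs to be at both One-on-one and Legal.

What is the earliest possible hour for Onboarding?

2pm

Downstream work caps Onboarding at 9pm.
Onboarding at 2pm is achievable: Legal in 3pm; Onboarding in 2pm; Roadmap in 3pm; OffsitePrep in 2pm; One-on-one in 2pm; Budget in 4pm; VendorCall in 8pm; Postmortem in 3pm.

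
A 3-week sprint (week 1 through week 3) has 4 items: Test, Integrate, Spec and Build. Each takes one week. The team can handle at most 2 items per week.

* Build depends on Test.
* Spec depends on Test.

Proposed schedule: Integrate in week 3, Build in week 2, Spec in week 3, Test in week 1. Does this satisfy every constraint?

Spec depends on Test — holds.
The team can handle at most 2 items per week — holds.
Build depends on Test — holds.

Yes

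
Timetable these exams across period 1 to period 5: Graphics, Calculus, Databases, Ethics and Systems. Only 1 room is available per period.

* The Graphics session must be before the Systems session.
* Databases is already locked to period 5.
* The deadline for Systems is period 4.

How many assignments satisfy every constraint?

12

Splitting on Graphics: it can be period 1 (6), period 2 (4), period 3 (2). Listing each branch's schedules as (Calculus, Databases, Ethics, Systems) by period number:
Graphics=period 1: (2,5,3,4) (2,5,4,3) (3,5,2,4) (3,5,4,2) (4,5,2,3) (4,5,3,2) — 6.
Graphics=period 2: (1,5,3,4) (1,5,4,3) (3,5,1,4) (4,5,1,3) — 4.
Graphics=period 3: (1,5,2,4) (2,5,1,4) — 2.
Summing: 6 + 4 + 2 = 12.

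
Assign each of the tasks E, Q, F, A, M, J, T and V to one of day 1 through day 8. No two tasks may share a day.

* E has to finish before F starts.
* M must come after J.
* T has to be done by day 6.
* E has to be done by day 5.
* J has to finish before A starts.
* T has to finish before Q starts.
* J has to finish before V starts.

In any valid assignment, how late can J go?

Downstream work caps J at day 7.
J at day 5 is achievable: A in day 6; F in day 4; T in day 2; Q in day 3; J in day 5; M in day 7; E in day 1; V in day 8.
Nothing later works — the capacity limit rule out every day after day 5.

day 5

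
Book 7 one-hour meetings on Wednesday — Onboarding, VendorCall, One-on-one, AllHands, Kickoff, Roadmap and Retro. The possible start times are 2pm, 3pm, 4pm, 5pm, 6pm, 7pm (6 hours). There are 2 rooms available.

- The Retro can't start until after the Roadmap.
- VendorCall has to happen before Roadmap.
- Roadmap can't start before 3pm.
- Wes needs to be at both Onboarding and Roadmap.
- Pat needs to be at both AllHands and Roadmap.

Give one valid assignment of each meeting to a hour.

One-on-one -> 3pm; Onboarding -> 2pm; Retro -> 4pm; Roadmap -> 3pm; VendorCall -> 2pm; AllHands -> 4pm; Kickoff -> 5pm

Checking: VendorCall(2pm) before Roadmap(3pm); Roadmap(3pm) before Retro(4pm); AllHands(4pm) != Roadmap(3pm); Onboarding(2pm) != Roadmap(3pm); Roadmap=3pm in [3pm,7pm]; max 2 per hour (cap 2).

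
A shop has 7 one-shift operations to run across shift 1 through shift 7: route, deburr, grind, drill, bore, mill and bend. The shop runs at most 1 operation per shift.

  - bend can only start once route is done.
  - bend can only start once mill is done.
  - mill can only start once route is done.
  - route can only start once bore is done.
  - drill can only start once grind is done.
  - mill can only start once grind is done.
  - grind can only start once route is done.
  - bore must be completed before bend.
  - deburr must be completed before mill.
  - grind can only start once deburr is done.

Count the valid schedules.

9

Splitting on route: it can be shift 2 (3), shift 3 (6). Listing each branch's schedules as (deburr, grind, drill, bore, mill, bend) by shift number:
route=shift 2: (3,4,5,1,6,7) (3,4,6,1,5,7) (3,4,7,1,5,6) — 3.
route=shift 3: (1,4,5,2,6,7) (1,4,6,2,5,7) (1,4,7,2,5,6) (2,4,5,1,6,7) (2,4,6,1,5,7) (2,4,7,1,5,6) — 6.
Summing: 3 + 6 = 9.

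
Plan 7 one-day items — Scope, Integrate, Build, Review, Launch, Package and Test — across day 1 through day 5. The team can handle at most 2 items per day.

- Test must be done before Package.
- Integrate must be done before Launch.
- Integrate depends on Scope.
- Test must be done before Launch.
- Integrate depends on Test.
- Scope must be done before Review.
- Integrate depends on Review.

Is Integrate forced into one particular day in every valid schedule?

No

Integrate can be day 3 (e.g. Build in day 3; Package in day 2; Integrate in day 3; Scope in day 1; Review in day 2; Test in day 1; Launch in day 4) or day 4 (e.g. Launch -> day 5, Test -> day 1, Review -> day 2, Integrate -> day 4, Build -> day 3, Package -> day 2, Scope -> day 1).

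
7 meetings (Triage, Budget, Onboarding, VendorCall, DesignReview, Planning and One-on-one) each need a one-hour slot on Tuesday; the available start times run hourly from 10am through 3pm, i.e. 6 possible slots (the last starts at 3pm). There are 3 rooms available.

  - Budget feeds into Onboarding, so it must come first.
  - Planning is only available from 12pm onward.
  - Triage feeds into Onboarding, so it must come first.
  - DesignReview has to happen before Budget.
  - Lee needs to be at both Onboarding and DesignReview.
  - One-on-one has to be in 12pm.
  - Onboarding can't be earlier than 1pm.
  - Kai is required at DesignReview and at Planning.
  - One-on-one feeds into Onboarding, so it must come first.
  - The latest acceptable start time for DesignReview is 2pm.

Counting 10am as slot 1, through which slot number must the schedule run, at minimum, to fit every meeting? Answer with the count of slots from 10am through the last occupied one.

4 slots

The precedence chain requires at least 3 distinct slots.
With at most 3 per slot and 7 meetings, at least 3 slots are needed.
Onboarding can't be placed before 1pm — that is slot 4 counting from 10am — so the schedule must run through at least 4 slots.
4 works (last occupied slot: 1pm): for example Triage -> 10am; DesignReview -> 10am; Budget -> 11am; Onboarding -> 1pm; Planning -> 12pm; One-on-one -> 12pm; VendorCall -> 10am.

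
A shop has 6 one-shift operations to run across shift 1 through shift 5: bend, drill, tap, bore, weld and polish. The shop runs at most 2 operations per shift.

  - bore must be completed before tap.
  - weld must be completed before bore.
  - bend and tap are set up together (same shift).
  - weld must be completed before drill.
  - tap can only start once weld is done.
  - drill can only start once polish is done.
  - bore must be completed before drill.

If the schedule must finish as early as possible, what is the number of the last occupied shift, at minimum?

shift 4

The precedence chain requires at least 3 distinct shifts.
With at most 2 per shift and 6 operations, at least 3 shifts are needed.
Could 3 shifts be enough, i.e. nothing placed later than shift 3? No: drill must come after polish (at shift 1 or later) → {shift 2, shift 3}; bore must come before drill (at shift 3 or earlier) → {shift 1, shift 2}; tap must come after bore (at shift 1 or later) → {shift 2, shift 3}; weld must come before tap (at shift 3 or earlier) → {shift 1, shift 2}; bore must come after weld (at shift 1 or later) → {shift 2}; bend must be in the same shift as tap (in {shift 2, shift 3}) → {shift 2, shift 3}; drill must come after bore (at shift 2 or later) → {shift 3}; tap must come after bore (at shift 2 or later) → {shift 3}; bend must be in the same shift as tap (in {shift 3}) → {shift 3}; that puts bend, drill and tap all in shift 3 — more than 2 per shift.
So 3 shifts is not enough.
4 works (last occupied shift: shift 4): for example bore=shift 2; weld=shift 1; tap=shift 4; drill=shift 3; bend=shift 4; polish=shift 1.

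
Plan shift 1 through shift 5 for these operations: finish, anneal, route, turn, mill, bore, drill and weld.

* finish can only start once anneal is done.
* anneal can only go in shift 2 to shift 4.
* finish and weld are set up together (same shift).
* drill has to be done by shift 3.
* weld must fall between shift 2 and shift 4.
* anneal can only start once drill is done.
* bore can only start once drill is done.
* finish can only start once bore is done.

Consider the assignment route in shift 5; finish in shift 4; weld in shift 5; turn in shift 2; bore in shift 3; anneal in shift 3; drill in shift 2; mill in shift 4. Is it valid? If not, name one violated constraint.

No. weld must fall between shift 2 and shift 4 is not satisfied.

weld must fall between shift 2 and shift 4 — violated.
finish and weld are set up together (same shift) — violated.
finish can only start once anneal is done — holds.
bore can only start once drill is done — holds.
anneal can only go in shift 2 to shift 4 — holds.
anneal can only start once drill is done — holds.
drill has to be done by shift 3 — holds.
finish can only start once bore is done — holds.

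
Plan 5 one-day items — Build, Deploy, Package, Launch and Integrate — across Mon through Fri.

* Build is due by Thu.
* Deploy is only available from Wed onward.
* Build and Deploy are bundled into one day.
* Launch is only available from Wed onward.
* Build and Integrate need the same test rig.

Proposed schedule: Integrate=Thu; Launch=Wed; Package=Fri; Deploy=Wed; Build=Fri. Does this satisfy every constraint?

Deploy is only available from Wed onward — holds.
Launch is only available from Wed onward — holds.
Build is due by Thu — violated.
Build and Integrate need the same test rig — holds.
Build and Deploy are bundled into one day — violated.

No — it violates: Build is due by Thu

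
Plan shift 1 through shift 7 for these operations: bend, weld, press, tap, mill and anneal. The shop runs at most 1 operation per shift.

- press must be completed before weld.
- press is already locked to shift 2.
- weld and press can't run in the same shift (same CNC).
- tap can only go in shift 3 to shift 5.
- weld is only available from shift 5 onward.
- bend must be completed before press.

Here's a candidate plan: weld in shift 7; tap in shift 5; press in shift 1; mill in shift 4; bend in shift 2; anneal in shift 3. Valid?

Invalid. bend must be completed before press.

weld and press can't run in the same shift (same CNC) — holds.
press must be completed before weld — holds.
bend must be completed before press — violated.
tap can only go in shift 3 to shift 5 — holds.
press is already locked to shift 2 — violated.
The shop runs at most 1 operation per shift — holds.
weld is only available from shift 5 onward — holds.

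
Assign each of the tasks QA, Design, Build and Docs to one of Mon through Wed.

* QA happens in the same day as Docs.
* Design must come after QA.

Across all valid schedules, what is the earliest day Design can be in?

Tue

Precedence pushes Design to at least Tue.
Design at Tue is achievable: QA=Mon; Build=Mon; Docs=Mon; Design=Tue.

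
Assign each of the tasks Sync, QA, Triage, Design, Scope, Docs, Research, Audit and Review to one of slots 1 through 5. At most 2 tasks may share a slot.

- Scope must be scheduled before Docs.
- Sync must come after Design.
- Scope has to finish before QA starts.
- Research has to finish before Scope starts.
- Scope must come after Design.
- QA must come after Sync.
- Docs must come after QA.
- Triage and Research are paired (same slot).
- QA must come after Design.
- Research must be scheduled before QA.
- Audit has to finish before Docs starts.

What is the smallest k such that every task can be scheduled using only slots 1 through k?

5

The precedence chain requires at least 4 distinct slots.
With at most 2 per slot and 9 tasks, at least 5 slots are needed.
5 works (last occupied slot: 5): for example Research=2; Sync=3; Design=1; QA=4; Audit=1; Docs=5; Scope=3; Triage=2; Review=4.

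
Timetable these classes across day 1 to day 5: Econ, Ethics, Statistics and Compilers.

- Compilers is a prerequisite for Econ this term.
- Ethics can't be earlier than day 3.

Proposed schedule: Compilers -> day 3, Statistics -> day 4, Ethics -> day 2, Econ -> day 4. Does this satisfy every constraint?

Compilers is a prerequisite for Econ this term — holds.
Ethics can't be earlier than day 3 — violated.

No — it violates: Ethics can't be earlier than day 3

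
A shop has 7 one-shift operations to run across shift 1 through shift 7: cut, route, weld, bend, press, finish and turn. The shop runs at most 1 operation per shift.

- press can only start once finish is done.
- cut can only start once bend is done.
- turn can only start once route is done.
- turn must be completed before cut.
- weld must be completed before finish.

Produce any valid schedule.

route=shift 1, cut=shift 4, bend=shift 3, finish=shift 6, weld=shift 5, press=shift 7, turn=shift 2

Checking: turn(shift 2) before cut(shift 4); weld(shift 5) before finish(shift 6); bend(shift 3) before cut(shift 4); route(shift 1) before turn(shift 2); finish(shift 6) before press(shift 7); max 1 per shift (cap 1).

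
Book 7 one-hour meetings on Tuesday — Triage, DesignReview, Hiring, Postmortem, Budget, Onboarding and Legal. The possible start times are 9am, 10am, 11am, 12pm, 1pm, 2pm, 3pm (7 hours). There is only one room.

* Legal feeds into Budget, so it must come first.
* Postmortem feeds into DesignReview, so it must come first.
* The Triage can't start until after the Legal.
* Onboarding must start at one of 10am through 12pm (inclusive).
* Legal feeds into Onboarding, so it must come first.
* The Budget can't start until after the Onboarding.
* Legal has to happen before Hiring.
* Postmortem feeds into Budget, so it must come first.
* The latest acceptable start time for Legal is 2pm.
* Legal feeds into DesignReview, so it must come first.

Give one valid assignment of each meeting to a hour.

Onboarding in 10am; Triage in 2pm; Postmortem in 11am; Budget in 12pm; DesignReview in 1pm; Hiring in 3pm; Legal in 9am

Checking: Legal(9am) before Hiring(3pm); Legal(9am) before Triage(2pm); Legal(9am) before DesignReview(1pm); Legal(9am) before Budget(12pm); Postmortem(11am) before DesignReview(1pm); Postmortem(11am) before Budget(12pm); Onboarding(10am) before Budget(12pm); Legal(9am) before Onboarding(10am); Onboarding=10am in [10am,12pm]; Legal=9am in [9am,2pm]; max 1 per hour (cap 1).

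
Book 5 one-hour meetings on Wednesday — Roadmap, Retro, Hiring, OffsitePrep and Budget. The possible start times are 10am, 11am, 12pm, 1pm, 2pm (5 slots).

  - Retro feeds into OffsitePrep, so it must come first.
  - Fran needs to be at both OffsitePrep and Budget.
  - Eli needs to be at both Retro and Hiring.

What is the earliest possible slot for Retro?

10am

Downstream work caps Retro at 1pm.
Retro at 10am is achievable: Hiring=11am, Budget=10am, OffsitePrep=11am, Roadmap=10am, Retro=10am.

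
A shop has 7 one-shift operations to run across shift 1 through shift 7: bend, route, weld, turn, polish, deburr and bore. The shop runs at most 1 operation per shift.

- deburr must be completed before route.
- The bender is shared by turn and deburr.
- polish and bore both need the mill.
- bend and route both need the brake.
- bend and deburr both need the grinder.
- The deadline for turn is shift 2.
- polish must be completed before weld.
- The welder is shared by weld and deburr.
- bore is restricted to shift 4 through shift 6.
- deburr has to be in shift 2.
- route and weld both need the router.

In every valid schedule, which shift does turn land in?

shift 1

turn's window is shift 1–shift 2.
deburr is fixed at shift 2, and turn can't share a shift with deburr.
So turn must be shift 1.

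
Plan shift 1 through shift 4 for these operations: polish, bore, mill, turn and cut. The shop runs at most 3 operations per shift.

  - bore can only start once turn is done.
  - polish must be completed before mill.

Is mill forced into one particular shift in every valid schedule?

No

mill can be shift 2 (e.g. turn=shift 1; mill=shift 2; polish=shift 1; cut=shift 1; bore=shift 2) or shift 3 (e.g. cut -> shift 1, mill -> shift 3, turn -> shift 1, polish -> shift 1, bore -> shift 2).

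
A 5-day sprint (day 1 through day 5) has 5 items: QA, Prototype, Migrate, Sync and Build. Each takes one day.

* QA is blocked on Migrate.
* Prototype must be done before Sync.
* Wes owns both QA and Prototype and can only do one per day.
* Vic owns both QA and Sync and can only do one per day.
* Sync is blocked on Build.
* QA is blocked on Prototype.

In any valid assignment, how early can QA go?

Precedence pushes QA to at least day 2.
QA at day 2 is achievable: Prototype -> day 1; QA -> day 2; Build -> day 1; Sync -> day 3; Migrate -> day 1.

day 2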